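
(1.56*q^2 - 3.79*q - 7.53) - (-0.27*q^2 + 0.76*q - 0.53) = 1.83*q^2 - 4.55*q - 7.0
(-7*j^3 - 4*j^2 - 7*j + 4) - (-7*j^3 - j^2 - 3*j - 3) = -3*j^2 - 4*j + 7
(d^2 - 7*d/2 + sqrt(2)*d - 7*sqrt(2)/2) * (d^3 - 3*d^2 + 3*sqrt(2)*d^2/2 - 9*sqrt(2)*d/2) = d^5 - 13*d^4/2 + 5*sqrt(2)*d^4/2 - 65*sqrt(2)*d^3/4 + 27*d^3/2 - 39*d^2/2 + 105*sqrt(2)*d^2/4 + 63*d/2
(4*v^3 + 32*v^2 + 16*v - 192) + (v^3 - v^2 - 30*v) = 5*v^3 + 31*v^2 - 14*v - 192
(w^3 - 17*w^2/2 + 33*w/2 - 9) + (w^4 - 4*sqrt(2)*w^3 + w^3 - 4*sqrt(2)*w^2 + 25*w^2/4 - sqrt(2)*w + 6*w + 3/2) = w^4 - 4*sqrt(2)*w^3 + 2*w^3 - 4*sqrt(2)*w^2 - 9*w^2/4 - sqrt(2)*w + 45*w/2 - 15/2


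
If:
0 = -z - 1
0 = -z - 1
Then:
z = -1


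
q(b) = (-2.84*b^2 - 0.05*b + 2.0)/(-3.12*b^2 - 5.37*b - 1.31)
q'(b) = (-5.68*b - 0.05)/(-3.12*b^2 - 5.37*b - 1.31) + (6.24*b + 5.37)*(-2.84*b^2 - 0.05*b + 2.0)/(-3.12*b^2 - 5.37*b - 1.31)^2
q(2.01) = 0.39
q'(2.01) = 0.18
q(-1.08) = -1.48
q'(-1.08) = 9.54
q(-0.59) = 1.35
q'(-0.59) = 7.22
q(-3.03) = 1.75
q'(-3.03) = 0.48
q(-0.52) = 1.97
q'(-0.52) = 11.10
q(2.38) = 0.45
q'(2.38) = 0.14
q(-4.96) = 1.31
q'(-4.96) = 0.11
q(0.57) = -0.19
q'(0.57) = 0.93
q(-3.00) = 1.76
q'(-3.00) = 0.49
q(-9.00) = 1.11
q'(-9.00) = 0.02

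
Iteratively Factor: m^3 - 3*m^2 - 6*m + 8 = (m - 4)*(m^2 + m - 2) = (m - 4)*(m - 1)*(m + 2)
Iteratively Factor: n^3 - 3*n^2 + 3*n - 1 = (n - 1)*(n^2 - 2*n + 1) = (n - 1)^2*(n - 1)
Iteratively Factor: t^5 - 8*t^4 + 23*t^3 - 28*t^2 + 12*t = (t - 2)*(t^4 - 6*t^3 + 11*t^2 - 6*t) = (t - 2)*(t - 1)*(t^3 - 5*t^2 + 6*t) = (t - 3)*(t - 2)*(t - 1)*(t^2 - 2*t) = (t - 3)*(t - 2)^2*(t - 1)*(t)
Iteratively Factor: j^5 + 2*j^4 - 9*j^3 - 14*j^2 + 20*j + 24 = (j + 3)*(j^4 - j^3 - 6*j^2 + 4*j + 8) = (j - 2)*(j + 3)*(j^3 + j^2 - 4*j - 4) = (j - 2)*(j + 1)*(j + 3)*(j^2 - 4) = (j - 2)^2*(j + 1)*(j + 3)*(j + 2)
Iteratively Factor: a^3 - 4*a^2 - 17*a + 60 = (a - 5)*(a^2 + a - 12) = (a - 5)*(a + 4)*(a - 3)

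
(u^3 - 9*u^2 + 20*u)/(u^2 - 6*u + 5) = u*(u - 4)/(u - 1)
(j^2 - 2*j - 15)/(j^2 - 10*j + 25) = (j + 3)/(j - 5)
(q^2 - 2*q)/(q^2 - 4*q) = (q - 2)/(q - 4)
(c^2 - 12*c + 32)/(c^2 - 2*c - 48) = (c - 4)/(c + 6)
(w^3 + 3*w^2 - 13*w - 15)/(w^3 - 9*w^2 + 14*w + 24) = (w^2 + 2*w - 15)/(w^2 - 10*w + 24)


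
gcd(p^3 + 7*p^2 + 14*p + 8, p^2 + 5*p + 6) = p + 2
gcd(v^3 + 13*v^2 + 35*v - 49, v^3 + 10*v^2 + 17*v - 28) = v^2 + 6*v - 7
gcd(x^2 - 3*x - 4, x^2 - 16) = x - 4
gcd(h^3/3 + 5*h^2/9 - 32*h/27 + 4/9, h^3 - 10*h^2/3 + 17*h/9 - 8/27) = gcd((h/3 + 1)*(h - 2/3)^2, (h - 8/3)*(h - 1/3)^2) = 1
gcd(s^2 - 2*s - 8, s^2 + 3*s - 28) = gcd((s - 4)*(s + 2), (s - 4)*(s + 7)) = s - 4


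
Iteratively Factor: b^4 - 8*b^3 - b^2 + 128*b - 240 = (b - 3)*(b^3 - 5*b^2 - 16*b + 80) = (b - 3)*(b + 4)*(b^2 - 9*b + 20) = (b - 4)*(b - 3)*(b + 4)*(b - 5)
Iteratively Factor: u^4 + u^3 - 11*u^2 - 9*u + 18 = (u - 1)*(u^3 + 2*u^2 - 9*u - 18) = (u - 1)*(u + 3)*(u^2 - u - 6) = (u - 1)*(u + 2)*(u + 3)*(u - 3)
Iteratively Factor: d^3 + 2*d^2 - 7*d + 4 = (d - 1)*(d^2 + 3*d - 4) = (d - 1)*(d + 4)*(d - 1)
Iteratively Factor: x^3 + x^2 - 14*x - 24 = (x + 3)*(x^2 - 2*x - 8) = (x - 4)*(x + 3)*(x + 2)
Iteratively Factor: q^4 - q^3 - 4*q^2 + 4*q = (q + 2)*(q^3 - 3*q^2 + 2*q) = (q - 1)*(q + 2)*(q^2 - 2*q) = q*(q - 1)*(q + 2)*(q - 2)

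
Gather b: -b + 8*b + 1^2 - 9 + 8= 7*b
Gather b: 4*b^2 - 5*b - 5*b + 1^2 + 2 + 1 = 4*b^2 - 10*b + 4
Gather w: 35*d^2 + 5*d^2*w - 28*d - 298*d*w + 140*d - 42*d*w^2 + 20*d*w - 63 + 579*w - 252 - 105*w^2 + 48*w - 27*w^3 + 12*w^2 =35*d^2 + 112*d - 27*w^3 + w^2*(-42*d - 93) + w*(5*d^2 - 278*d + 627) - 315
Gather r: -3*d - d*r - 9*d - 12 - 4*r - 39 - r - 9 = -12*d + r*(-d - 5) - 60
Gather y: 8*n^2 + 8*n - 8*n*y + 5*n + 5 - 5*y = 8*n^2 + 13*n + y*(-8*n - 5) + 5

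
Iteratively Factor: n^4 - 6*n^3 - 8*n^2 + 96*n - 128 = (n - 4)*(n^3 - 2*n^2 - 16*n + 32) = (n - 4)*(n + 4)*(n^2 - 6*n + 8) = (n - 4)*(n - 2)*(n + 4)*(n - 4)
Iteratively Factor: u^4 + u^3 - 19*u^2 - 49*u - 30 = (u + 3)*(u^3 - 2*u^2 - 13*u - 10) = (u - 5)*(u + 3)*(u^2 + 3*u + 2) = (u - 5)*(u + 2)*(u + 3)*(u + 1)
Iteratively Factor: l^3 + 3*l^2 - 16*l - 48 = (l - 4)*(l^2 + 7*l + 12) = (l - 4)*(l + 4)*(l + 3)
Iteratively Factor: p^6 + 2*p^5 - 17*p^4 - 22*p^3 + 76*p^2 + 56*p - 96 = (p - 2)*(p^5 + 4*p^4 - 9*p^3 - 40*p^2 - 4*p + 48) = (p - 2)*(p - 1)*(p^4 + 5*p^3 - 4*p^2 - 44*p - 48) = (p - 2)*(p - 1)*(p + 4)*(p^3 + p^2 - 8*p - 12) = (p - 3)*(p - 2)*(p - 1)*(p + 4)*(p^2 + 4*p + 4) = (p - 3)*(p - 2)*(p - 1)*(p + 2)*(p + 4)*(p + 2)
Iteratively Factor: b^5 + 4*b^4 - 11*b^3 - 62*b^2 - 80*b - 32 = (b + 2)*(b^4 + 2*b^3 - 15*b^2 - 32*b - 16) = (b + 1)*(b + 2)*(b^3 + b^2 - 16*b - 16) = (b - 4)*(b + 1)*(b + 2)*(b^2 + 5*b + 4) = (b - 4)*(b + 1)^2*(b + 2)*(b + 4)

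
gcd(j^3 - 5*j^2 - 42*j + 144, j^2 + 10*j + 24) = j + 6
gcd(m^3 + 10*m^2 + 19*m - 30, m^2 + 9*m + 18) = m + 6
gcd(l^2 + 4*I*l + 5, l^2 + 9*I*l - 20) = l + 5*I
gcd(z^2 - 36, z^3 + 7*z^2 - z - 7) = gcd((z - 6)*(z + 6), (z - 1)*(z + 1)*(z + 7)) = 1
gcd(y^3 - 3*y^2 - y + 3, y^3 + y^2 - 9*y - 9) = y^2 - 2*y - 3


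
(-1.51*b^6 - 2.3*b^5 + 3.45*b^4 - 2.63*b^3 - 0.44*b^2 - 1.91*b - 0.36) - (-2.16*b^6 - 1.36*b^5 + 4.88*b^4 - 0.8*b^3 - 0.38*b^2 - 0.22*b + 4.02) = 0.65*b^6 - 0.94*b^5 - 1.43*b^4 - 1.83*b^3 - 0.06*b^2 - 1.69*b - 4.38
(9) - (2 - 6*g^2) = 6*g^2 + 7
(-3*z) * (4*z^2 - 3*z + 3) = -12*z^3 + 9*z^2 - 9*z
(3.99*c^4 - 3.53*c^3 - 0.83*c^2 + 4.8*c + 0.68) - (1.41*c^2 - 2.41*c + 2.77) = 3.99*c^4 - 3.53*c^3 - 2.24*c^2 + 7.21*c - 2.09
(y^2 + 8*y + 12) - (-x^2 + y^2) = x^2 + 8*y + 12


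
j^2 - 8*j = j*(j - 8)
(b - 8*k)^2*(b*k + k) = b^3*k - 16*b^2*k^2 + b^2*k + 64*b*k^3 - 16*b*k^2 + 64*k^3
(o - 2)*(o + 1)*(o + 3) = o^3 + 2*o^2 - 5*o - 6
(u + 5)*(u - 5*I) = u^2 + 5*u - 5*I*u - 25*I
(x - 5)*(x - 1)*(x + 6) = x^3 - 31*x + 30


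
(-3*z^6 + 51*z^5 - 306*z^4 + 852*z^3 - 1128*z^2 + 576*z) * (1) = -3*z^6 + 51*z^5 - 306*z^4 + 852*z^3 - 1128*z^2 + 576*z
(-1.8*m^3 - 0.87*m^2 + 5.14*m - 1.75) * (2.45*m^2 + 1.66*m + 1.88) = -4.41*m^5 - 5.1195*m^4 + 7.7648*m^3 + 2.6093*m^2 + 6.7582*m - 3.29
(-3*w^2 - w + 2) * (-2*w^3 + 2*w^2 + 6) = 6*w^5 - 4*w^4 - 6*w^3 - 14*w^2 - 6*w + 12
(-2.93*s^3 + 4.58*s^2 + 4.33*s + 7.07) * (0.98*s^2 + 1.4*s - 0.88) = -2.8714*s^5 + 0.3864*s^4 + 13.2338*s^3 + 8.9602*s^2 + 6.0876*s - 6.2216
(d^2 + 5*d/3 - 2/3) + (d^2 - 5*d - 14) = 2*d^2 - 10*d/3 - 44/3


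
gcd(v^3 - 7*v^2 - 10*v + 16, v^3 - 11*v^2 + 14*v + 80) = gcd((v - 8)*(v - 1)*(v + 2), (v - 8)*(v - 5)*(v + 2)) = v^2 - 6*v - 16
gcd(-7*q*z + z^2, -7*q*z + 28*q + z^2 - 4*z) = -7*q + z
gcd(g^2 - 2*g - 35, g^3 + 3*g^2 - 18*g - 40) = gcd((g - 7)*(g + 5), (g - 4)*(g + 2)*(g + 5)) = g + 5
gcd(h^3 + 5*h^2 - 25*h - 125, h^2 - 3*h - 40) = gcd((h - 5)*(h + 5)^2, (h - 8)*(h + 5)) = h + 5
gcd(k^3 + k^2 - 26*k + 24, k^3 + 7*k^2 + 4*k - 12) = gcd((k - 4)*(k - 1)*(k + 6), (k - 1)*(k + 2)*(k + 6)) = k^2 + 5*k - 6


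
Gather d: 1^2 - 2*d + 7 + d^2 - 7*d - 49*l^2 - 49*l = d^2 - 9*d - 49*l^2 - 49*l + 8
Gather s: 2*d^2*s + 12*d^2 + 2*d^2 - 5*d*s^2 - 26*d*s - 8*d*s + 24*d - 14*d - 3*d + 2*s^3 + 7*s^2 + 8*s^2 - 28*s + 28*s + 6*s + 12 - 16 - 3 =14*d^2 + 7*d + 2*s^3 + s^2*(15 - 5*d) + s*(2*d^2 - 34*d + 6) - 7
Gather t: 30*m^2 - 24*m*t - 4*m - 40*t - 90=30*m^2 - 4*m + t*(-24*m - 40) - 90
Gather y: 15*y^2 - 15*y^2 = 0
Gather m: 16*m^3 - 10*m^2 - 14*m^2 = 16*m^3 - 24*m^2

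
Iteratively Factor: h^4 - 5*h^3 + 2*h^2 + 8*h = (h - 4)*(h^3 - h^2 - 2*h) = h*(h - 4)*(h^2 - h - 2) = h*(h - 4)*(h - 2)*(h + 1)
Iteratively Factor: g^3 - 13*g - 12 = (g - 4)*(g^2 + 4*g + 3) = (g - 4)*(g + 3)*(g + 1)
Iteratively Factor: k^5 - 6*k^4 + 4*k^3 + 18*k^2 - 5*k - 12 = (k + 1)*(k^4 - 7*k^3 + 11*k^2 + 7*k - 12) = (k - 3)*(k + 1)*(k^3 - 4*k^2 - k + 4) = (k - 3)*(k - 1)*(k + 1)*(k^2 - 3*k - 4) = (k - 4)*(k - 3)*(k - 1)*(k + 1)*(k + 1)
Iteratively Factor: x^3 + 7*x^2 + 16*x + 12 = (x + 2)*(x^2 + 5*x + 6) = (x + 2)^2*(x + 3)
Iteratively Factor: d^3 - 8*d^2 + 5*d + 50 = (d - 5)*(d^2 - 3*d - 10) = (d - 5)*(d + 2)*(d - 5)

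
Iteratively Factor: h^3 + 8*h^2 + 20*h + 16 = (h + 2)*(h^2 + 6*h + 8) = (h + 2)^2*(h + 4)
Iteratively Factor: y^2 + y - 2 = (y - 1)*(y + 2)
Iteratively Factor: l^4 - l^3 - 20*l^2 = (l + 4)*(l^3 - 5*l^2) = l*(l + 4)*(l^2 - 5*l) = l^2*(l + 4)*(l - 5)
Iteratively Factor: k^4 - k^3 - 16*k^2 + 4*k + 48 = (k + 3)*(k^3 - 4*k^2 - 4*k + 16) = (k - 2)*(k + 3)*(k^2 - 2*k - 8) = (k - 4)*(k - 2)*(k + 3)*(k + 2)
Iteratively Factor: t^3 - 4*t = (t)*(t^2 - 4) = t*(t + 2)*(t - 2)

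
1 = 1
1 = 1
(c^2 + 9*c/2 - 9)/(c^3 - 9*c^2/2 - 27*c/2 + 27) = (c + 6)/(c^2 - 3*c - 18)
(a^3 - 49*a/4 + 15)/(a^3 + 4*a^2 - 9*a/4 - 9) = (2*a - 5)/(2*a + 3)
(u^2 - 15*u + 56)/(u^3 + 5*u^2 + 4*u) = (u^2 - 15*u + 56)/(u*(u^2 + 5*u + 4))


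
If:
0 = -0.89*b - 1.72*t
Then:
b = -1.93258426966292*t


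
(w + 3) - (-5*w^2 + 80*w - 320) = 5*w^2 - 79*w + 323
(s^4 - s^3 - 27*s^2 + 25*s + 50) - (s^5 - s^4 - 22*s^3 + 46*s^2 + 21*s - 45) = -s^5 + 2*s^4 + 21*s^3 - 73*s^2 + 4*s + 95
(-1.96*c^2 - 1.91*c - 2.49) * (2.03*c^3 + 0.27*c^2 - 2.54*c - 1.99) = -3.9788*c^5 - 4.4065*c^4 - 0.592*c^3 + 8.0795*c^2 + 10.1255*c + 4.9551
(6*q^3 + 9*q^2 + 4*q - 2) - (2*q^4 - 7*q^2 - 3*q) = -2*q^4 + 6*q^3 + 16*q^2 + 7*q - 2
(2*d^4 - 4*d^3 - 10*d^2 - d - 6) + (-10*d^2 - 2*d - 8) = 2*d^4 - 4*d^3 - 20*d^2 - 3*d - 14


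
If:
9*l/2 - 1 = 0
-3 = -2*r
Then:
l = 2/9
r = 3/2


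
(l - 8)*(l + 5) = l^2 - 3*l - 40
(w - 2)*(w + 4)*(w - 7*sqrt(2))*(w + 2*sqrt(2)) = w^4 - 5*sqrt(2)*w^3 + 2*w^3 - 36*w^2 - 10*sqrt(2)*w^2 - 56*w + 40*sqrt(2)*w + 224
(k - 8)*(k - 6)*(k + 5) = k^3 - 9*k^2 - 22*k + 240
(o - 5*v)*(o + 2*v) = o^2 - 3*o*v - 10*v^2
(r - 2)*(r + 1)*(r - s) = r^3 - r^2*s - r^2 + r*s - 2*r + 2*s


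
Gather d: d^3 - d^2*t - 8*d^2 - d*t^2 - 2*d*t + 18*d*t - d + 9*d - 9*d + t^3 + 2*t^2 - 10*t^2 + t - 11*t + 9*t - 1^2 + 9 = d^3 + d^2*(-t - 8) + d*(-t^2 + 16*t - 1) + t^3 - 8*t^2 - t + 8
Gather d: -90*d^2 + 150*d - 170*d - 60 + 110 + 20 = -90*d^2 - 20*d + 70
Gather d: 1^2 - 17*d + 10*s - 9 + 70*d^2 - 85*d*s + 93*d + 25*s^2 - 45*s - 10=70*d^2 + d*(76 - 85*s) + 25*s^2 - 35*s - 18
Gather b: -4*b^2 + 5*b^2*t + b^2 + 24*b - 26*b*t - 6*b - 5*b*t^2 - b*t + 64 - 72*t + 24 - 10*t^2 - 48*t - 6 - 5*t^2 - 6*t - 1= b^2*(5*t - 3) + b*(-5*t^2 - 27*t + 18) - 15*t^2 - 126*t + 81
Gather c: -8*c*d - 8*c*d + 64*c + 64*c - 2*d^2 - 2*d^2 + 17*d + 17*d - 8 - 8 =c*(128 - 16*d) - 4*d^2 + 34*d - 16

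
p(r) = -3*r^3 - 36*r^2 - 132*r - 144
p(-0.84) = -56.74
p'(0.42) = -163.83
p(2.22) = -647.29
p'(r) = -9*r^2 - 72*r - 132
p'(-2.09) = -20.83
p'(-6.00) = -24.00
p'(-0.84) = -77.87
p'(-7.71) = -111.88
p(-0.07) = -134.94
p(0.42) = -206.01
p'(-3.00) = 3.00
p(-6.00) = 0.00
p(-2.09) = 2.02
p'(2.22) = -336.20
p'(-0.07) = -127.00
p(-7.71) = 108.67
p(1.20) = -359.42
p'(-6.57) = -47.44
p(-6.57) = 20.08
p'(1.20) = -231.36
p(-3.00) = 9.00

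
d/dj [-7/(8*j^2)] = 7/(4*j^3)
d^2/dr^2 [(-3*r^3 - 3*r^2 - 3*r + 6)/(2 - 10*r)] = 3*(25*r^3 - 15*r^2 + 3*r - 44)/(125*r^3 - 75*r^2 + 15*r - 1)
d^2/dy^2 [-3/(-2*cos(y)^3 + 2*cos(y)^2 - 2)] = 3*((1 - cos(4*y))*(3*cos(y) - 2)^2 + (3*cos(y) - 8*cos(2*y) + 9*cos(3*y))*(cos(y)^3 - cos(y)^2 + 1))/(8*(cos(y)^3 - cos(y)^2 + 1)^3)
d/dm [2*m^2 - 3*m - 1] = 4*m - 3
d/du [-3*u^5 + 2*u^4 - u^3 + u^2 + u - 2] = -15*u^4 + 8*u^3 - 3*u^2 + 2*u + 1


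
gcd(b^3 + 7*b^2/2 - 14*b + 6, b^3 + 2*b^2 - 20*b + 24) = b^2 + 4*b - 12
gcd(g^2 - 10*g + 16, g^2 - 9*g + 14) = g - 2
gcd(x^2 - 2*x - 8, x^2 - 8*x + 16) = x - 4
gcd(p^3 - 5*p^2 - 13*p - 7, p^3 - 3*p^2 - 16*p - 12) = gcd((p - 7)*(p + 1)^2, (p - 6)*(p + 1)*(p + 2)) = p + 1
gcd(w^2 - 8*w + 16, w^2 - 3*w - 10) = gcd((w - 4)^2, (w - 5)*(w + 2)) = 1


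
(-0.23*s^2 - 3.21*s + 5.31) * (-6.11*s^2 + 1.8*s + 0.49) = 1.4053*s^4 + 19.1991*s^3 - 38.3348*s^2 + 7.9851*s + 2.6019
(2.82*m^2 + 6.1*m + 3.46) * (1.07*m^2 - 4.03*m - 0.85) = 3.0174*m^4 - 4.8376*m^3 - 23.2778*m^2 - 19.1288*m - 2.941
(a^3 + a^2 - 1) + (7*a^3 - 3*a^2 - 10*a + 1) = 8*a^3 - 2*a^2 - 10*a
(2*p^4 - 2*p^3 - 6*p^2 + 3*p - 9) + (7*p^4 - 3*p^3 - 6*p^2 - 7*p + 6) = 9*p^4 - 5*p^3 - 12*p^2 - 4*p - 3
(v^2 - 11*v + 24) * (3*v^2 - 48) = 3*v^4 - 33*v^3 + 24*v^2 + 528*v - 1152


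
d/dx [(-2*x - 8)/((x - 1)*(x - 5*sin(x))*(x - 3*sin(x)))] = 2*((1 - x)*(x - 5*sin(x))*(x - 3*sin(x)) - (x - 1)*(x + 4)*(x - 5*sin(x))*(3*cos(x) - 1) - (x - 1)*(x + 4)*(x - 3*sin(x))*(5*cos(x) - 1) + (x + 4)*(x - 5*sin(x))*(x - 3*sin(x)))/((x - 1)^2*(x - 5*sin(x))^2*(x - 3*sin(x))^2)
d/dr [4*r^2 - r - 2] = 8*r - 1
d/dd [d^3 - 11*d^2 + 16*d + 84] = 3*d^2 - 22*d + 16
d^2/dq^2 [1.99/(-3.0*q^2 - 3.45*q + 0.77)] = (35.82*q^2 + 41.193*q - 1.99*(6.0*q + 3.45)*(12.0*q + 6.9) - 9.1938)/(3.0*q^2 + 3.45*q - 0.77)^3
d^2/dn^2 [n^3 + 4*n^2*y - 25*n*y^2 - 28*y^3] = 6*n + 8*y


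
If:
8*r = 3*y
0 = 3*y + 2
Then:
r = -1/4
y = -2/3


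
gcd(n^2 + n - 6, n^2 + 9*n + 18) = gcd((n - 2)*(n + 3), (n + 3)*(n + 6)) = n + 3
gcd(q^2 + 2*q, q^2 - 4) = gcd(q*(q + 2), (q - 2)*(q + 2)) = q + 2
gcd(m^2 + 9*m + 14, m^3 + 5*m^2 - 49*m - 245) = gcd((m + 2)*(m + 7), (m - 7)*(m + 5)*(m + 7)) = m + 7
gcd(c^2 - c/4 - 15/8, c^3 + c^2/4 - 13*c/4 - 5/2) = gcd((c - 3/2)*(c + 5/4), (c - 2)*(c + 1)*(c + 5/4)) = c + 5/4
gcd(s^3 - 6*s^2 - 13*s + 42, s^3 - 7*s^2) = s - 7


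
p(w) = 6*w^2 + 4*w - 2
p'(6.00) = 76.00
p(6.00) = 238.00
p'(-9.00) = -104.00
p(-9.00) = 448.00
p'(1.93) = 27.16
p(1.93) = 28.07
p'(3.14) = 41.68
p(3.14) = 69.72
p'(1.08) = 16.96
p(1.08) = 9.32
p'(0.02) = 4.24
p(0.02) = -1.92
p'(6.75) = 85.00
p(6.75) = 298.38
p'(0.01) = 4.12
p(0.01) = -1.96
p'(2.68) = 36.16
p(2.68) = 51.81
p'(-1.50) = -14.00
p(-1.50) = 5.50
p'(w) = 12*w + 4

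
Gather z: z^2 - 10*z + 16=z^2 - 10*z + 16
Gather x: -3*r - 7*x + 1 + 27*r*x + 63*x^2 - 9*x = -3*r + 63*x^2 + x*(27*r - 16) + 1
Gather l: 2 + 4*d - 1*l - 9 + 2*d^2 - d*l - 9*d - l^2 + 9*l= 2*d^2 - 5*d - l^2 + l*(8 - d) - 7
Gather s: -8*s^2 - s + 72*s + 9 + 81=-8*s^2 + 71*s + 90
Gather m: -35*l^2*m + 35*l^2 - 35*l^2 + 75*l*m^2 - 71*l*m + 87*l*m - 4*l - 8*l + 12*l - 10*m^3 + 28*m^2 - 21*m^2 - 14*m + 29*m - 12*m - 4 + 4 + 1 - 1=-10*m^3 + m^2*(75*l + 7) + m*(-35*l^2 + 16*l + 3)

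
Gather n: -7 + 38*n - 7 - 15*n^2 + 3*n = -15*n^2 + 41*n - 14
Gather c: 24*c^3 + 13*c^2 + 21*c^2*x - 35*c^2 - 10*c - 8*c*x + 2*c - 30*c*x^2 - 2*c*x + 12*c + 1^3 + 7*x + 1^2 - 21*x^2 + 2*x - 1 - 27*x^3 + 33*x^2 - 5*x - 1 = 24*c^3 + c^2*(21*x - 22) + c*(-30*x^2 - 10*x + 4) - 27*x^3 + 12*x^2 + 4*x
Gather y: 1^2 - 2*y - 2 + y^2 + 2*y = y^2 - 1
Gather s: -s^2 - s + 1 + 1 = -s^2 - s + 2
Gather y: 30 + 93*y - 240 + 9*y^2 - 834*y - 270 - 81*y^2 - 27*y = -72*y^2 - 768*y - 480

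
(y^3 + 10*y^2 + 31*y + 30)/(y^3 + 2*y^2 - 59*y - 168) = (y^2 + 7*y + 10)/(y^2 - y - 56)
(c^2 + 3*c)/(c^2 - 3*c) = (c + 3)/(c - 3)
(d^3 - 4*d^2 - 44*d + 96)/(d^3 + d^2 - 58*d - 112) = (d^2 + 4*d - 12)/(d^2 + 9*d + 14)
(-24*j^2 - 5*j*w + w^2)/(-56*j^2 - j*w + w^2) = (3*j + w)/(7*j + w)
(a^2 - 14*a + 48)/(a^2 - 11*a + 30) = (a - 8)/(a - 5)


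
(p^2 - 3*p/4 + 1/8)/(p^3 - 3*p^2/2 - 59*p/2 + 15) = (p - 1/4)/(p^2 - p - 30)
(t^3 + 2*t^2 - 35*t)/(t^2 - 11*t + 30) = t*(t + 7)/(t - 6)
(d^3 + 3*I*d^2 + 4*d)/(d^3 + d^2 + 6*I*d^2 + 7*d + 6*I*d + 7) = d*(d + 4*I)/(d^2 + d*(1 + 7*I) + 7*I)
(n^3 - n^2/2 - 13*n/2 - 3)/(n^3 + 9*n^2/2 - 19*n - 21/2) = (n + 2)/(n + 7)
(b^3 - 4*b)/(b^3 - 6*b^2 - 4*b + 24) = b/(b - 6)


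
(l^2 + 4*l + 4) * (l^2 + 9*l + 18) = l^4 + 13*l^3 + 58*l^2 + 108*l + 72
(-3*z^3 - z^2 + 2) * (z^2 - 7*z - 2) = -3*z^5 + 20*z^4 + 13*z^3 + 4*z^2 - 14*z - 4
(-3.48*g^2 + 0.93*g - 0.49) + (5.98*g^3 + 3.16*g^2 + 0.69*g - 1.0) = 5.98*g^3 - 0.32*g^2 + 1.62*g - 1.49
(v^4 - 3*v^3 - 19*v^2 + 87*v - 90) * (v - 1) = v^5 - 4*v^4 - 16*v^3 + 106*v^2 - 177*v + 90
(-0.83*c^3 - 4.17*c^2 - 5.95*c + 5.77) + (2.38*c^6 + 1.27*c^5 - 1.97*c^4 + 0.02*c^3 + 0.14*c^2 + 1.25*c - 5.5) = 2.38*c^6 + 1.27*c^5 - 1.97*c^4 - 0.81*c^3 - 4.03*c^2 - 4.7*c + 0.27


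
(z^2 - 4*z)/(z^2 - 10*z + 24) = z/(z - 6)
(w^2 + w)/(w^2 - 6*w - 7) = w/(w - 7)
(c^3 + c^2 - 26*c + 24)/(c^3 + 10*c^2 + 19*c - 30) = (c - 4)/(c + 5)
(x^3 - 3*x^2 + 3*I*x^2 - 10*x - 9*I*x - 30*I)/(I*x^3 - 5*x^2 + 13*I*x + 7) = (-I*x^3 + 3*x^2*(1 + I) + x*(-9 + 10*I) - 30)/(x^3 + 5*I*x^2 + 13*x - 7*I)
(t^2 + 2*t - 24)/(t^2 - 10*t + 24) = (t + 6)/(t - 6)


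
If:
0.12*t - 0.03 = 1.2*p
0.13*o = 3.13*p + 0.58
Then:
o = 2.40769230769231*t + 3.85961538461538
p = 0.1*t - 0.025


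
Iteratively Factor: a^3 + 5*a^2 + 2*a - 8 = (a - 1)*(a^2 + 6*a + 8) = (a - 1)*(a + 4)*(a + 2)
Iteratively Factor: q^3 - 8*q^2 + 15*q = (q - 5)*(q^2 - 3*q) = (q - 5)*(q - 3)*(q)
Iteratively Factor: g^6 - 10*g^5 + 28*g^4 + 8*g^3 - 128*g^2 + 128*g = (g)*(g^5 - 10*g^4 + 28*g^3 + 8*g^2 - 128*g + 128) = g*(g + 2)*(g^4 - 12*g^3 + 52*g^2 - 96*g + 64) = g*(g - 2)*(g + 2)*(g^3 - 10*g^2 + 32*g - 32) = g*(g - 2)^2*(g + 2)*(g^2 - 8*g + 16) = g*(g - 4)*(g - 2)^2*(g + 2)*(g - 4)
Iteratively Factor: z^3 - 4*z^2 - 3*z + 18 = (z - 3)*(z^2 - z - 6) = (z - 3)*(z + 2)*(z - 3)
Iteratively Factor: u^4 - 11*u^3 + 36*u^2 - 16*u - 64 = (u - 4)*(u^3 - 7*u^2 + 8*u + 16) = (u - 4)*(u + 1)*(u^2 - 8*u + 16) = (u - 4)^2*(u + 1)*(u - 4)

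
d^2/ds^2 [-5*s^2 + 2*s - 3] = -10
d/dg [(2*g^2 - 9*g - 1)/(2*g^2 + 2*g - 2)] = (11*g^2/2 - g + 5)/(g^4 + 2*g^3 - g^2 - 2*g + 1)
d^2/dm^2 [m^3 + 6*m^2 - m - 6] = 6*m + 12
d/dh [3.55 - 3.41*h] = -3.41000000000000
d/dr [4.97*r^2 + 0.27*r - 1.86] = 9.94*r + 0.27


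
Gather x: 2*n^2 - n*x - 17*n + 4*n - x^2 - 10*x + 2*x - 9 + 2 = 2*n^2 - 13*n - x^2 + x*(-n - 8) - 7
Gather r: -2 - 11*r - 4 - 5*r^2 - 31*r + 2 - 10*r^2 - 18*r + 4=-15*r^2 - 60*r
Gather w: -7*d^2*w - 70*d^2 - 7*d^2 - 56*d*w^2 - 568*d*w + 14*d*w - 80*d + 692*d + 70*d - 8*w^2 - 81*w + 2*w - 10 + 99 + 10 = -77*d^2 + 682*d + w^2*(-56*d - 8) + w*(-7*d^2 - 554*d - 79) + 99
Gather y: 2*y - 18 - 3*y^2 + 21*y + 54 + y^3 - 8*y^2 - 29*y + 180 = y^3 - 11*y^2 - 6*y + 216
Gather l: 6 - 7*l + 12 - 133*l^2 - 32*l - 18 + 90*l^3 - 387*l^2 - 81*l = 90*l^3 - 520*l^2 - 120*l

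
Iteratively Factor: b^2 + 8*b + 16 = (b + 4)*(b + 4)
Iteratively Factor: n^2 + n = (n)*(n + 1)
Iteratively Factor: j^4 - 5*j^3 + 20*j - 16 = (j - 2)*(j^3 - 3*j^2 - 6*j + 8) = (j - 2)*(j + 2)*(j^2 - 5*j + 4) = (j - 2)*(j - 1)*(j + 2)*(j - 4)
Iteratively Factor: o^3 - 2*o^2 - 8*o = (o + 2)*(o^2 - 4*o) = o*(o + 2)*(o - 4)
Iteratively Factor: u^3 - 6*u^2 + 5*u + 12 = (u + 1)*(u^2 - 7*u + 12) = (u - 3)*(u + 1)*(u - 4)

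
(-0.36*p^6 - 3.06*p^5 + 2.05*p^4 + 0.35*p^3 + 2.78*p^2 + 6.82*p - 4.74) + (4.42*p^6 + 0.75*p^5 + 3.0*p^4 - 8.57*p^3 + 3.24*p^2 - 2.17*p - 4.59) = 4.06*p^6 - 2.31*p^5 + 5.05*p^4 - 8.22*p^3 + 6.02*p^2 + 4.65*p - 9.33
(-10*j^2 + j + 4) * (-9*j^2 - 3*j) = 90*j^4 + 21*j^3 - 39*j^2 - 12*j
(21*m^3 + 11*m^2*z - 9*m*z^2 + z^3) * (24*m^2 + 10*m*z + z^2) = 504*m^5 + 474*m^4*z - 85*m^3*z^2 - 55*m^2*z^3 + m*z^4 + z^5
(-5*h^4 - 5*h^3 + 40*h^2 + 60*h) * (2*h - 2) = -10*h^5 + 90*h^3 + 40*h^2 - 120*h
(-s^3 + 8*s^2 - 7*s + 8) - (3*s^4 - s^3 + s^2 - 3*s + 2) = -3*s^4 + 7*s^2 - 4*s + 6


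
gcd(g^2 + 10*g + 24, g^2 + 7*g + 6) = g + 6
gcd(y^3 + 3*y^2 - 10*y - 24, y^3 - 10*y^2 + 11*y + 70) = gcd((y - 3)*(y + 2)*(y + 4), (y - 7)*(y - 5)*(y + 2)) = y + 2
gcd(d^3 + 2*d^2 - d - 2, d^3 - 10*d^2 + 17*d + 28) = d + 1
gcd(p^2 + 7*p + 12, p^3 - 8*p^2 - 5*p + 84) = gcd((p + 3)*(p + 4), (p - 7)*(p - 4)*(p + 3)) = p + 3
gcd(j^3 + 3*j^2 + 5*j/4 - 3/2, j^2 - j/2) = j - 1/2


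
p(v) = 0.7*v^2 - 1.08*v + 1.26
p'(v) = 1.4*v - 1.08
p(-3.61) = 14.28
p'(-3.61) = -6.13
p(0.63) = 0.86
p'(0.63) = -0.20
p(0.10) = 1.16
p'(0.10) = -0.94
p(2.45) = 2.82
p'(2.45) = 2.35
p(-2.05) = 6.42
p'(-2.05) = -3.95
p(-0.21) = 1.52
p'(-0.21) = -1.37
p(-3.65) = 14.53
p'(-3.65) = -6.19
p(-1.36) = 4.02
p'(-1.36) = -2.98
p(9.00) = 48.24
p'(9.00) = 11.52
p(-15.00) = 174.96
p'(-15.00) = -22.08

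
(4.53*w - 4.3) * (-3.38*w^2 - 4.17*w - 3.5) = -15.3114*w^3 - 4.3561*w^2 + 2.076*w + 15.05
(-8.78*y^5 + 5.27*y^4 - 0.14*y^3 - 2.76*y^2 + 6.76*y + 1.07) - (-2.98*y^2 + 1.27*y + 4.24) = -8.78*y^5 + 5.27*y^4 - 0.14*y^3 + 0.22*y^2 + 5.49*y - 3.17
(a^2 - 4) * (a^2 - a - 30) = a^4 - a^3 - 34*a^2 + 4*a + 120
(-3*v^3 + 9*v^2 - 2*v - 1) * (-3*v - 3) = 9*v^4 - 18*v^3 - 21*v^2 + 9*v + 3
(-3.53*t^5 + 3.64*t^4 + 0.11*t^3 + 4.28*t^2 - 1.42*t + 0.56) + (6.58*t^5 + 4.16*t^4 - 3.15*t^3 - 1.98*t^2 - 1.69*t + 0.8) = 3.05*t^5 + 7.8*t^4 - 3.04*t^3 + 2.3*t^2 - 3.11*t + 1.36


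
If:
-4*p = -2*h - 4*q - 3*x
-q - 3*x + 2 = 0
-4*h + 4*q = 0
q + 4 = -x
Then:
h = -7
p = -33/4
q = -7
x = 3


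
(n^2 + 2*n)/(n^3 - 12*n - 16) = n/(n^2 - 2*n - 8)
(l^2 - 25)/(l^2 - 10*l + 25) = (l + 5)/(l - 5)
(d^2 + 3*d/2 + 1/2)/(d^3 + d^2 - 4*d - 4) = (d + 1/2)/(d^2 - 4)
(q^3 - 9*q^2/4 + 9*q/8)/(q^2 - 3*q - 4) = q*(-8*q^2 + 18*q - 9)/(8*(-q^2 + 3*q + 4))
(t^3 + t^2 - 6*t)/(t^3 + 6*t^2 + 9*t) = (t - 2)/(t + 3)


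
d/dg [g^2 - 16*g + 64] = 2*g - 16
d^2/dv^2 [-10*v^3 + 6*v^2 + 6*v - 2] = 12 - 60*v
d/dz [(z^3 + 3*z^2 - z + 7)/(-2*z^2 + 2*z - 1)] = (-2*z^4 + 4*z^3 + z^2 + 22*z - 13)/(4*z^4 - 8*z^3 + 8*z^2 - 4*z + 1)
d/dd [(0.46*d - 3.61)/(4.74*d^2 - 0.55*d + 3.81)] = (-2.1804*d^2 + 34.2228*d - 0.2329)/(22.4676*d^4 - 5.214*d^3 + 36.4213*d^2 - 4.191*d + 14.5161)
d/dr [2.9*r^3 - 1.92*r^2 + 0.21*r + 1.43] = 8.7*r^2 - 3.84*r + 0.21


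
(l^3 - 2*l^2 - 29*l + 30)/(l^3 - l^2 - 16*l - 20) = (-l^3 + 2*l^2 + 29*l - 30)/(-l^3 + l^2 + 16*l + 20)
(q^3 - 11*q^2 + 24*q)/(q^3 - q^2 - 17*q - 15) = q*(-q^2 + 11*q - 24)/(-q^3 + q^2 + 17*q + 15)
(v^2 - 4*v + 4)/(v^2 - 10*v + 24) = (v^2 - 4*v + 4)/(v^2 - 10*v + 24)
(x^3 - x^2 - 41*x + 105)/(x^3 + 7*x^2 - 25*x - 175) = (x - 3)/(x + 5)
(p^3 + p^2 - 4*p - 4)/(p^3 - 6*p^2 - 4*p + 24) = (p + 1)/(p - 6)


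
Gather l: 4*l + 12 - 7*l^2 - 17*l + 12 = -7*l^2 - 13*l + 24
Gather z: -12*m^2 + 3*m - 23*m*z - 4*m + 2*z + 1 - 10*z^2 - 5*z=-12*m^2 - m - 10*z^2 + z*(-23*m - 3) + 1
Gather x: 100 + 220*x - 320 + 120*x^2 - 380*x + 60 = 120*x^2 - 160*x - 160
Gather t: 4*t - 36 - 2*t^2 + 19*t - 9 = -2*t^2 + 23*t - 45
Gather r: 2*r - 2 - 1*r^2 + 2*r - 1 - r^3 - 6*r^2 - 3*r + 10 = -r^3 - 7*r^2 + r + 7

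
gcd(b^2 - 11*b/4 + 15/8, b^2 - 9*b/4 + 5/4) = b - 5/4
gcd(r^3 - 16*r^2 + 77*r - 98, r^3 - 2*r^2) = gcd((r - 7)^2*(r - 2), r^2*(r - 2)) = r - 2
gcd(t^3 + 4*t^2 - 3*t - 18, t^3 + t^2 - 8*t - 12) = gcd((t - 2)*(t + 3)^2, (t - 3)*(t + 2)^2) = 1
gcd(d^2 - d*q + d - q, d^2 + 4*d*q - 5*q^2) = -d + q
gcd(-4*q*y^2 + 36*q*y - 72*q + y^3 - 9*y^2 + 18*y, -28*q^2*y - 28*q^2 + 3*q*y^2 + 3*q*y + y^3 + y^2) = -4*q + y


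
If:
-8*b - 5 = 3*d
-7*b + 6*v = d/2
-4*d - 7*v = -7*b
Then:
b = -275/398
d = 35/199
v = -315/398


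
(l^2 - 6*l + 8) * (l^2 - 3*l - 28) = l^4 - 9*l^3 - 2*l^2 + 144*l - 224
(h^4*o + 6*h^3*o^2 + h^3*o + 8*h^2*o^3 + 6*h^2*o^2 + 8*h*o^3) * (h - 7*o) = h^5*o - h^4*o^2 + h^4*o - 34*h^3*o^3 - h^3*o^2 - 56*h^2*o^4 - 34*h^2*o^3 - 56*h*o^4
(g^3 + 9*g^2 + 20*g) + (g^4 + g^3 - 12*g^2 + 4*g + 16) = g^4 + 2*g^3 - 3*g^2 + 24*g + 16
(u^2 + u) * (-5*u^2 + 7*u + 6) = -5*u^4 + 2*u^3 + 13*u^2 + 6*u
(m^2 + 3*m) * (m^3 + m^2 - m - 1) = m^5 + 4*m^4 + 2*m^3 - 4*m^2 - 3*m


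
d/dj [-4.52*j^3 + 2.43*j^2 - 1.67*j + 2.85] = -13.56*j^2 + 4.86*j - 1.67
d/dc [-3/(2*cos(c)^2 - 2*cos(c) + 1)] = 6*(sin(c) - sin(2*c))/(2*cos(c) - cos(2*c) - 2)^2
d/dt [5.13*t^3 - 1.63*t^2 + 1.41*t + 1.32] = 15.39*t^2 - 3.26*t + 1.41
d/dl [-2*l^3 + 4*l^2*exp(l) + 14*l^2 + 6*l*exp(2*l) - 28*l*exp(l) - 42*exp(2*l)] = 4*l^2*exp(l) - 6*l^2 + 12*l*exp(2*l) - 20*l*exp(l) + 28*l - 78*exp(2*l) - 28*exp(l)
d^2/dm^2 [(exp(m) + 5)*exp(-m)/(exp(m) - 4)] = (exp(3*m) + 24*exp(2*m) - 60*exp(m) + 80)*exp(-m)/(exp(3*m) - 12*exp(2*m) + 48*exp(m) - 64)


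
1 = 1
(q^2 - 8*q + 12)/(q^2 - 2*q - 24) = (q - 2)/(q + 4)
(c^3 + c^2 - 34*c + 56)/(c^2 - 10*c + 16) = (c^2 + 3*c - 28)/(c - 8)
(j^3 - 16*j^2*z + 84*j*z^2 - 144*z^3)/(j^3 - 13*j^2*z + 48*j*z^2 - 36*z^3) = (-j + 4*z)/(-j + z)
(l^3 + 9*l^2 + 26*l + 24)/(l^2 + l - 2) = (l^2 + 7*l + 12)/(l - 1)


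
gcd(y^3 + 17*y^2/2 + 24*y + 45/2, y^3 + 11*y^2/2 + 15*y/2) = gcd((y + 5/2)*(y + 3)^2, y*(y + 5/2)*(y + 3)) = y^2 + 11*y/2 + 15/2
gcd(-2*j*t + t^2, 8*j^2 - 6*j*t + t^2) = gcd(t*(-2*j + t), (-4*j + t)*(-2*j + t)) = -2*j + t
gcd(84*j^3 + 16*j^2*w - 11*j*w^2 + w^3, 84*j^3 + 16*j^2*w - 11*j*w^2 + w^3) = 84*j^3 + 16*j^2*w - 11*j*w^2 + w^3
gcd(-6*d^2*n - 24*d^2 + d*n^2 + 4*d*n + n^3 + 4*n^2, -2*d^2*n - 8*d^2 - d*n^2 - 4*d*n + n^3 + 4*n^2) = 2*d*n + 8*d - n^2 - 4*n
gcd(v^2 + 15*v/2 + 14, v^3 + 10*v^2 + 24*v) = v + 4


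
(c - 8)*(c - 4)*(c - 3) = c^3 - 15*c^2 + 68*c - 96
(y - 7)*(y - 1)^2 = y^3 - 9*y^2 + 15*y - 7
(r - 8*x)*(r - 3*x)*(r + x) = r^3 - 10*r^2*x + 13*r*x^2 + 24*x^3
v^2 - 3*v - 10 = (v - 5)*(v + 2)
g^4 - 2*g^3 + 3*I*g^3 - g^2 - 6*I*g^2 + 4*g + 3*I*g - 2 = (g - 1)^2*(g + I)*(g + 2*I)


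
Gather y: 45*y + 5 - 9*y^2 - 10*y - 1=-9*y^2 + 35*y + 4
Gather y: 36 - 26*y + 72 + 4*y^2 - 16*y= 4*y^2 - 42*y + 108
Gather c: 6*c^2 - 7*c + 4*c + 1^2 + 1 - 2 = 6*c^2 - 3*c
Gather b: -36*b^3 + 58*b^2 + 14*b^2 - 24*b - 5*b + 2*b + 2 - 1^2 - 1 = -36*b^3 + 72*b^2 - 27*b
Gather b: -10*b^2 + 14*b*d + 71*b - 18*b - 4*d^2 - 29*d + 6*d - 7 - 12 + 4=-10*b^2 + b*(14*d + 53) - 4*d^2 - 23*d - 15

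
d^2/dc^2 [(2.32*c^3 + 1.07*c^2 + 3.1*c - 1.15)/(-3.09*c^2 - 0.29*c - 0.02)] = (-5.6843418860808e-14*c^5 - 1.4210854715202e-14*c^4 - 57.384038*c^3 + 66.19791*c^2 + 7.327002*c + 0.086394)/(29.503629*c^6 + 8.306847*c^5 + 1.352493*c^4 + 0.131921*c^3 + 0.008754*c^2 + 0.000348*c + 8.0e-6)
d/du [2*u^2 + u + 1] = 4*u + 1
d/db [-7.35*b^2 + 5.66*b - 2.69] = 5.66 - 14.7*b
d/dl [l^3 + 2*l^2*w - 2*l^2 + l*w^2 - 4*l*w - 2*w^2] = 3*l^2 + 4*l*w - 4*l + w^2 - 4*w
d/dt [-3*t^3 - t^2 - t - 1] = -9*t^2 - 2*t - 1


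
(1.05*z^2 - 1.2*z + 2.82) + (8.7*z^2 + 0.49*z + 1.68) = 9.75*z^2 - 0.71*z + 4.5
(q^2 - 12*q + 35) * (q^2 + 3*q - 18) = q^4 - 9*q^3 - 19*q^2 + 321*q - 630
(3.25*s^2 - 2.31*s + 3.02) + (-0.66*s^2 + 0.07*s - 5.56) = 2.59*s^2 - 2.24*s - 2.54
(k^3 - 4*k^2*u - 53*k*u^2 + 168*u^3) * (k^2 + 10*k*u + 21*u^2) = k^5 + 6*k^4*u - 72*k^3*u^2 - 446*k^2*u^3 + 567*k*u^4 + 3528*u^5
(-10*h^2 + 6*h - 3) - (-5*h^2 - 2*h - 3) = -5*h^2 + 8*h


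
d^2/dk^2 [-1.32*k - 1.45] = 0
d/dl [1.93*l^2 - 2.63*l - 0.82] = 3.86*l - 2.63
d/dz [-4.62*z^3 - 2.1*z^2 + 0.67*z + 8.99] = -13.86*z^2 - 4.2*z + 0.67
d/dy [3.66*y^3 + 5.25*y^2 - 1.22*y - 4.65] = 10.98*y^2 + 10.5*y - 1.22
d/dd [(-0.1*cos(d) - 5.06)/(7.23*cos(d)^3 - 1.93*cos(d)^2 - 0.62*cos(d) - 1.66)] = (-1.446*cos(d)^3 - 109.5584*cos(d)^2 + 19.5316*cos(d) + 2.9712)*sin(d)/(52.2729*cos(d)^6 - 27.9078*cos(d)^5 - 5.2403*cos(d)^4 - 21.6104*cos(d)^3 + 6.792*cos(d)^2 + 2.0584*cos(d) + 2.7556)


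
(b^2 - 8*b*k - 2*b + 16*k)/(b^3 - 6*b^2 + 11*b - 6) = (b - 8*k)/(b^2 - 4*b + 3)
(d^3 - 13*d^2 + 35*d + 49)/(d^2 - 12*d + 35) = (d^2 - 6*d - 7)/(d - 5)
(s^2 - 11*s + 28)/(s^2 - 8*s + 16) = (s - 7)/(s - 4)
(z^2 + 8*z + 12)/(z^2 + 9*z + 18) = (z + 2)/(z + 3)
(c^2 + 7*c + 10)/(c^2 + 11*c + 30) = (c + 2)/(c + 6)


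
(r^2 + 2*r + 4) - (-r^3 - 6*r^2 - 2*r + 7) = r^3 + 7*r^2 + 4*r - 3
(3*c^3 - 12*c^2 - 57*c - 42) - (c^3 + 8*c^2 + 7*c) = 2*c^3 - 20*c^2 - 64*c - 42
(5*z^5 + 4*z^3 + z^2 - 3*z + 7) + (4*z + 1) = 5*z^5 + 4*z^3 + z^2 + z + 8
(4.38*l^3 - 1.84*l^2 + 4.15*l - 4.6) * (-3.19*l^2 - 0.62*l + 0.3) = -13.9722*l^5 + 3.154*l^4 - 10.7837*l^3 + 11.549*l^2 + 4.097*l - 1.38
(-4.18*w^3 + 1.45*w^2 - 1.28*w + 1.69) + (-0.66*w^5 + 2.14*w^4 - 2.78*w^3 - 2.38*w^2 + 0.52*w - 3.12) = -0.66*w^5 + 2.14*w^4 - 6.96*w^3 - 0.93*w^2 - 0.76*w - 1.43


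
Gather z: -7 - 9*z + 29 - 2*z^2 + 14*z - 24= -2*z^2 + 5*z - 2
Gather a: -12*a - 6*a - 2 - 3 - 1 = -18*a - 6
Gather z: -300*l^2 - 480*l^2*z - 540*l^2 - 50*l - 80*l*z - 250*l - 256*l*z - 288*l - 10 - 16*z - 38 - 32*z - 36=-840*l^2 - 588*l + z*(-480*l^2 - 336*l - 48) - 84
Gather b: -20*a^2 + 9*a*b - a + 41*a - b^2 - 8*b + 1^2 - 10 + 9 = -20*a^2 + 40*a - b^2 + b*(9*a - 8)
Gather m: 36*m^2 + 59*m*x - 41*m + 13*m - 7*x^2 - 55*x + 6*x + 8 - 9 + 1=36*m^2 + m*(59*x - 28) - 7*x^2 - 49*x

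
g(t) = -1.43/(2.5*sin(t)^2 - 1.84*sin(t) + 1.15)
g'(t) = -1.43*(-5.0*sin(t)*cos(t) + 1.84*cos(t))/(2.5*sin(t)^2 - 1.84*sin(t) + 1.15)^2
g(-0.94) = -0.34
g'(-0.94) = -0.27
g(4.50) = -0.27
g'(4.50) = 0.07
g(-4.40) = -0.86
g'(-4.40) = -0.46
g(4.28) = -0.29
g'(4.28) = 0.16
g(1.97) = -0.91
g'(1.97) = -0.62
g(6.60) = -1.75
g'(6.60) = -0.57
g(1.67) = -0.80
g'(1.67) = -0.14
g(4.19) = -0.31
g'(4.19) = 0.21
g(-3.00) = -0.98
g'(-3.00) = 1.69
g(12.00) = -0.50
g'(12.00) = -0.67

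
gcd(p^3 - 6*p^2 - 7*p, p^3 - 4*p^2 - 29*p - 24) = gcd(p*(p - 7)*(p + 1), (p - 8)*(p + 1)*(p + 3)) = p + 1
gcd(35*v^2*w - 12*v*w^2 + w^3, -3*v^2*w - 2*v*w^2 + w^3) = w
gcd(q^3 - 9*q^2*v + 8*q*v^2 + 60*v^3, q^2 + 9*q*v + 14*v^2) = q + 2*v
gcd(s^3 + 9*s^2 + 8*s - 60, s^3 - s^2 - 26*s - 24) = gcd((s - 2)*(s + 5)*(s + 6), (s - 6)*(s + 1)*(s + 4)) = 1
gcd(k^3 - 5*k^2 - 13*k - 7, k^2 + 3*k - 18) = 1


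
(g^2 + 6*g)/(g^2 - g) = (g + 6)/(g - 1)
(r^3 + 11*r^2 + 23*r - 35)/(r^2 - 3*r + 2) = (r^2 + 12*r + 35)/(r - 2)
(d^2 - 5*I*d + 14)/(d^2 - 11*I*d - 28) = (d + 2*I)/(d - 4*I)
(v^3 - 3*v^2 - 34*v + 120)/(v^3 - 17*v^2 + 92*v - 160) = (v + 6)/(v - 8)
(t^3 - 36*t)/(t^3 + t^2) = (t^2 - 36)/(t*(t + 1))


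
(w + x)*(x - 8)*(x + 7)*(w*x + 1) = w^2*x^3 - w^2*x^2 - 56*w^2*x + w*x^4 - w*x^3 - 55*w*x^2 - w*x - 56*w + x^3 - x^2 - 56*x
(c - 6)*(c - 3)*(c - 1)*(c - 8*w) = c^4 - 8*c^3*w - 10*c^3 + 80*c^2*w + 27*c^2 - 216*c*w - 18*c + 144*w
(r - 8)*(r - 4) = r^2 - 12*r + 32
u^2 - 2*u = u*(u - 2)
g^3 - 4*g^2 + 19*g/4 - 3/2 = (g - 2)*(g - 3/2)*(g - 1/2)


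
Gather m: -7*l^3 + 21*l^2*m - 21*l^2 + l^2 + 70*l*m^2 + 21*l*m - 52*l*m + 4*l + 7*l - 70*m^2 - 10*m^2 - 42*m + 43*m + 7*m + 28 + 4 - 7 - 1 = -7*l^3 - 20*l^2 + 11*l + m^2*(70*l - 80) + m*(21*l^2 - 31*l + 8) + 24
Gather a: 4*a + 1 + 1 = 4*a + 2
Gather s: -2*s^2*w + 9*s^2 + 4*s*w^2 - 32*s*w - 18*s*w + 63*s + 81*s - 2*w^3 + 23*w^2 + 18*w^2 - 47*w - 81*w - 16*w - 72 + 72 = s^2*(9 - 2*w) + s*(4*w^2 - 50*w + 144) - 2*w^3 + 41*w^2 - 144*w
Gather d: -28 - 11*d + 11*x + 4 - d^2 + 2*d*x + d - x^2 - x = -d^2 + d*(2*x - 10) - x^2 + 10*x - 24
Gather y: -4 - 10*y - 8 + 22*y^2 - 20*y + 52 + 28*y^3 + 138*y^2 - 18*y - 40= 28*y^3 + 160*y^2 - 48*y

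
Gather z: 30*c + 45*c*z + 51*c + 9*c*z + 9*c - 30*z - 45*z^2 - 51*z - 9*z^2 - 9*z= 90*c - 54*z^2 + z*(54*c - 90)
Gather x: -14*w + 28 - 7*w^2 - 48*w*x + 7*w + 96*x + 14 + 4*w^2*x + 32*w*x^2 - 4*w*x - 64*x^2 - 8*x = -7*w^2 - 7*w + x^2*(32*w - 64) + x*(4*w^2 - 52*w + 88) + 42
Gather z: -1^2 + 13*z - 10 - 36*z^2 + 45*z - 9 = -36*z^2 + 58*z - 20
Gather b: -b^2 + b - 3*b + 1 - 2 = -b^2 - 2*b - 1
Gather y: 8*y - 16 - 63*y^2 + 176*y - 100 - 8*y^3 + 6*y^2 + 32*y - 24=-8*y^3 - 57*y^2 + 216*y - 140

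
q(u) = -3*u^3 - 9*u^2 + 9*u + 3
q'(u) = -9*u^2 - 18*u + 9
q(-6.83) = 477.53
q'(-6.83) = -287.90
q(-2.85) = -26.31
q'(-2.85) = -12.80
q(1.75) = -24.89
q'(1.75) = -50.06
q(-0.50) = -3.38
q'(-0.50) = 15.75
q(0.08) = 3.66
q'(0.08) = 7.50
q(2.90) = -119.76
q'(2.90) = -118.89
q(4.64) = -448.70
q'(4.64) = -268.29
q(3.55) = -212.69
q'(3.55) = -168.32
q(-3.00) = -24.00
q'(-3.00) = -18.00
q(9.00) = -2832.00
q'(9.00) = -882.00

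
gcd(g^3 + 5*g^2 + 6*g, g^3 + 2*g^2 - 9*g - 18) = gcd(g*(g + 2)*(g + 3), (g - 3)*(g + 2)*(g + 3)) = g^2 + 5*g + 6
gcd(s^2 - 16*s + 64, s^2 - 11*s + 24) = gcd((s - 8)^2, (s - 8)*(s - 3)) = s - 8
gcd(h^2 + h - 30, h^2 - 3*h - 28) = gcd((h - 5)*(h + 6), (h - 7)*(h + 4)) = 1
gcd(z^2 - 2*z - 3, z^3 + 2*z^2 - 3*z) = 1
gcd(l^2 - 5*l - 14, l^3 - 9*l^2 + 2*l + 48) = l + 2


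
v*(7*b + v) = 7*b*v + v^2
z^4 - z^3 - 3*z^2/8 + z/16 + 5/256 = (z - 5/4)*(z - 1/4)*(z + 1/4)^2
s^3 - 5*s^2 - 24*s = s*(s - 8)*(s + 3)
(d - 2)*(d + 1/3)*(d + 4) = d^3 + 7*d^2/3 - 22*d/3 - 8/3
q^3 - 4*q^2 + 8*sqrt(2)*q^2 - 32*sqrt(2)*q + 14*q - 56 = (q - 4)*(q + sqrt(2))*(q + 7*sqrt(2))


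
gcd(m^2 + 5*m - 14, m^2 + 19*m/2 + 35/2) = m + 7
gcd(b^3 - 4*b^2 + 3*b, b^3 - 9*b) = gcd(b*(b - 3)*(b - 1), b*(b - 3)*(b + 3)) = b^2 - 3*b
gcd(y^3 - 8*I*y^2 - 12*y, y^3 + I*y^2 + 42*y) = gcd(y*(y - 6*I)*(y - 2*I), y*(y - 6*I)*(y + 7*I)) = y^2 - 6*I*y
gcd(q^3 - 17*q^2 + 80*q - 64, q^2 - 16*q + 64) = q^2 - 16*q + 64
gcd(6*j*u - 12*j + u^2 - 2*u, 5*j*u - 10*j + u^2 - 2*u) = u - 2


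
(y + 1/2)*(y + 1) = y^2 + 3*y/2 + 1/2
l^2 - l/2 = l*(l - 1/2)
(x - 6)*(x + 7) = x^2 + x - 42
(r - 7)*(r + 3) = r^2 - 4*r - 21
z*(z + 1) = z^2 + z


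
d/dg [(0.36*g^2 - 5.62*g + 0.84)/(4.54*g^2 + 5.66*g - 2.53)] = (27.5524*g^2 - 9.4488*g + 9.4642)/(20.6116*g^4 + 51.3928*g^3 + 9.06320000000001*g^2 - 28.6396*g + 6.4009)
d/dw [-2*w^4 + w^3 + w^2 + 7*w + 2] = -8*w^3 + 3*w^2 + 2*w + 7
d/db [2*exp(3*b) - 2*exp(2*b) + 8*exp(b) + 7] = (6*exp(2*b) - 4*exp(b) + 8)*exp(b)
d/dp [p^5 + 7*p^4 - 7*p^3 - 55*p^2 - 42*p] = 5*p^4 + 28*p^3 - 21*p^2 - 110*p - 42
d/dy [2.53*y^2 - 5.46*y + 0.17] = 5.06*y - 5.46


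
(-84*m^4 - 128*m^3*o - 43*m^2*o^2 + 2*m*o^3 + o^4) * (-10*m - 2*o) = 840*m^5 + 1448*m^4*o + 686*m^3*o^2 + 66*m^2*o^3 - 14*m*o^4 - 2*o^5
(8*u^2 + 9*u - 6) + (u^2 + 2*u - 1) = 9*u^2 + 11*u - 7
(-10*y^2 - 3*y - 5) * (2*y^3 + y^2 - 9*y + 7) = -20*y^5 - 16*y^4 + 77*y^3 - 48*y^2 + 24*y - 35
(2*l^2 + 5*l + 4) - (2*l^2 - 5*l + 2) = 10*l + 2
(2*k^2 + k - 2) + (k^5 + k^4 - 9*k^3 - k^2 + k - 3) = k^5 + k^4 - 9*k^3 + k^2 + 2*k - 5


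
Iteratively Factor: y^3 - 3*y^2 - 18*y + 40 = (y - 2)*(y^2 - y - 20) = (y - 5)*(y - 2)*(y + 4)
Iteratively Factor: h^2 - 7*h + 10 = (h - 5)*(h - 2)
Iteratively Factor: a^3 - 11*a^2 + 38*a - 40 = (a - 4)*(a^2 - 7*a + 10) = (a - 4)*(a - 2)*(a - 5)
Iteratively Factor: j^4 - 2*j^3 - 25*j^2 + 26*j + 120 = (j - 3)*(j^3 + j^2 - 22*j - 40) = (j - 3)*(j + 2)*(j^2 - j - 20) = (j - 5)*(j - 3)*(j + 2)*(j + 4)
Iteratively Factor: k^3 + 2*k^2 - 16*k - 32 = (k + 4)*(k^2 - 2*k - 8) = (k + 2)*(k + 4)*(k - 4)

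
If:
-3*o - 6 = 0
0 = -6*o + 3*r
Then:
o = -2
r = -4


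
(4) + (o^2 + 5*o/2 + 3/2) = o^2 + 5*o/2 + 11/2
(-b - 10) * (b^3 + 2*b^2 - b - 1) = -b^4 - 12*b^3 - 19*b^2 + 11*b + 10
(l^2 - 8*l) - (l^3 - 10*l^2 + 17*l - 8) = -l^3 + 11*l^2 - 25*l + 8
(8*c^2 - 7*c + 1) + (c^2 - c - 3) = 9*c^2 - 8*c - 2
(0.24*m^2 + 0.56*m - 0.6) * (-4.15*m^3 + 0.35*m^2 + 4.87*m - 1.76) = -0.996*m^5 - 2.24*m^4 + 3.8548*m^3 + 2.0948*m^2 - 3.9076*m + 1.056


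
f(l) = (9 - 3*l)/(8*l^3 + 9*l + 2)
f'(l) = (9 - 3*l)*(-24*l^2 - 9)/(8*l^3 + 9*l + 2)^2 - 3/(8*l^3 + 9*l + 2)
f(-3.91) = -0.04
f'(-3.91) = -0.02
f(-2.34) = -0.13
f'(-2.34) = -0.13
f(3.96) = -0.01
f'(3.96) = -0.00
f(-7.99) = -0.01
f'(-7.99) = -0.00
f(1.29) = 0.17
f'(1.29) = -0.36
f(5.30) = -0.01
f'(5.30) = 0.00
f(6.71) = -0.00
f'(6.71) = 0.00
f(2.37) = 0.01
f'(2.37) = -0.04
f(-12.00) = 0.00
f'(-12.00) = 0.00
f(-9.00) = -0.00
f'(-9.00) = 0.00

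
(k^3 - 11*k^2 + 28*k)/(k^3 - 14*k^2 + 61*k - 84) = k/(k - 3)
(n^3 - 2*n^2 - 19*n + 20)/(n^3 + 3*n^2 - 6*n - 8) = (n^2 - 6*n + 5)/(n^2 - n - 2)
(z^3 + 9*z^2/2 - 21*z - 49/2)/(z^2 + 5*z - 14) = (2*z^2 - 5*z - 7)/(2*(z - 2))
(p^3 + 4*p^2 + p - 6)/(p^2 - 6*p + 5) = (p^2 + 5*p + 6)/(p - 5)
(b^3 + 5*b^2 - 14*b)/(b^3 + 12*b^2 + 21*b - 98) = b/(b + 7)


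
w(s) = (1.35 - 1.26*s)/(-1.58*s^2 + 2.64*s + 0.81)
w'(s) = (1.35 - 1.26*s)*(3.16*s - 2.64)/(-1.58*s^2 + 2.64*s + 0.81)^2 - 1.26/(-1.58*s^2 + 2.64*s + 0.81) = (-1.9908*s^2 + 4.266*s - 4.5846)/(2.4964*s^4 - 8.3424*s^3 + 4.41*s^2 + 4.2768*s + 0.6561)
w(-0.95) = -0.82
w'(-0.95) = -1.07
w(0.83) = 0.16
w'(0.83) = -0.66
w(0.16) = 0.96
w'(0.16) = -2.78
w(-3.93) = -0.19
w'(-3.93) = -0.05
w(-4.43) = -0.17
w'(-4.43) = -0.04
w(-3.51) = -0.21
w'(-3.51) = -0.06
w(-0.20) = 7.32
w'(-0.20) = -115.25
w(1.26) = -0.15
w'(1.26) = -0.89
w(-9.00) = -0.08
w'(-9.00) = -0.01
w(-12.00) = -0.06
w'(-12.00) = -0.01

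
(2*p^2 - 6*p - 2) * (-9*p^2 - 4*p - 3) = -18*p^4 + 46*p^3 + 36*p^2 + 26*p + 6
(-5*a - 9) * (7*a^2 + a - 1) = -35*a^3 - 68*a^2 - 4*a + 9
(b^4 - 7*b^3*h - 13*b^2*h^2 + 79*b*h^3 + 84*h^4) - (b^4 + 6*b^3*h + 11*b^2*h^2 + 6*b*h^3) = -13*b^3*h - 24*b^2*h^2 + 73*b*h^3 + 84*h^4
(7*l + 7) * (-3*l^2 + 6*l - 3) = -21*l^3 + 21*l^2 + 21*l - 21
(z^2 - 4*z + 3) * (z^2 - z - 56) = z^4 - 5*z^3 - 49*z^2 + 221*z - 168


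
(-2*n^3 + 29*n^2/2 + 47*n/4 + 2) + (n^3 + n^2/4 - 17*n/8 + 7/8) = -n^3 + 59*n^2/4 + 77*n/8 + 23/8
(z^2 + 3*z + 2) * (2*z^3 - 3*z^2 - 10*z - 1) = 2*z^5 + 3*z^4 - 15*z^3 - 37*z^2 - 23*z - 2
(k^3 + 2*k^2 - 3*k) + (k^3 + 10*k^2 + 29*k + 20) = 2*k^3 + 12*k^2 + 26*k + 20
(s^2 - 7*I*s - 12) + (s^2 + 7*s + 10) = 2*s^2 + 7*s - 7*I*s - 2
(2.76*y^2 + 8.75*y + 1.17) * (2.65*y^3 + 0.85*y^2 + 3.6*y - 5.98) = 7.314*y^5 + 25.5335*y^4 + 20.474*y^3 + 15.9897*y^2 - 48.113*y - 6.9966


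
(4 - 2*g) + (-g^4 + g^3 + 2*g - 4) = -g^4 + g^3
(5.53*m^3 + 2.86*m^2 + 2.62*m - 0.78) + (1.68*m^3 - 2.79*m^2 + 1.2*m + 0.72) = 7.21*m^3 + 0.0699999999999998*m^2 + 3.82*m - 0.0600000000000001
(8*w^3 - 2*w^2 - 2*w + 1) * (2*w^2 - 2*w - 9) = 16*w^5 - 20*w^4 - 72*w^3 + 24*w^2 + 16*w - 9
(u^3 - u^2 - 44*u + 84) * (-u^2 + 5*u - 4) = -u^5 + 6*u^4 + 35*u^3 - 300*u^2 + 596*u - 336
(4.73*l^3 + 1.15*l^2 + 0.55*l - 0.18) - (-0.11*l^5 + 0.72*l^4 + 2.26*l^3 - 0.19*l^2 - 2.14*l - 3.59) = 0.11*l^5 - 0.72*l^4 + 2.47*l^3 + 1.34*l^2 + 2.69*l + 3.41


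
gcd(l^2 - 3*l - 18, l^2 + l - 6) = l + 3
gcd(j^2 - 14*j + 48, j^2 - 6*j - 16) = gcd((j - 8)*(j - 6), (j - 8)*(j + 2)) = j - 8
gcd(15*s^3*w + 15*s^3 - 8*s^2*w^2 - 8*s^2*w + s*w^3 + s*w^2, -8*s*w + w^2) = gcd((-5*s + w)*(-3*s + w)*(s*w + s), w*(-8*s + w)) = 1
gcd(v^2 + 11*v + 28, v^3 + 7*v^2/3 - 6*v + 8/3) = v + 4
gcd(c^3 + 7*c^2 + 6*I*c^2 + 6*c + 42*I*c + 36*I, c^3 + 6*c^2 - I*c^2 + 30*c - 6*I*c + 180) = c + 6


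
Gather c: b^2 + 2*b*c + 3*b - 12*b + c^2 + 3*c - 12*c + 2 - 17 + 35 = b^2 - 9*b + c^2 + c*(2*b - 9) + 20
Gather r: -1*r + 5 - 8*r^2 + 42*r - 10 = -8*r^2 + 41*r - 5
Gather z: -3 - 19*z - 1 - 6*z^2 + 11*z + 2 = -6*z^2 - 8*z - 2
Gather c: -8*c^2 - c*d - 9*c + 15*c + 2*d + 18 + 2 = -8*c^2 + c*(6 - d) + 2*d + 20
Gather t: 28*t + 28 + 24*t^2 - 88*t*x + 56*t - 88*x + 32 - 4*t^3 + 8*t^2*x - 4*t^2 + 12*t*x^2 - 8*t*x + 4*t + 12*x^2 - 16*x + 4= -4*t^3 + t^2*(8*x + 20) + t*(12*x^2 - 96*x + 88) + 12*x^2 - 104*x + 64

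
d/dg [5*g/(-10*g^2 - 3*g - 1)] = 5*(10*g^2 - 1)/(100*g^4 + 60*g^3 + 29*g^2 + 6*g + 1)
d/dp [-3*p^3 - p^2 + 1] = p*(-9*p - 2)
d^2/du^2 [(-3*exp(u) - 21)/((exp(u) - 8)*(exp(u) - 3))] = 3*(-exp(4*u) - 39*exp(3*u) + 375*exp(2*u) - 439*exp(u) - 2424)*exp(u)/(exp(6*u) - 33*exp(5*u) + 435*exp(4*u) - 2915*exp(3*u) + 10440*exp(2*u) - 19008*exp(u) + 13824)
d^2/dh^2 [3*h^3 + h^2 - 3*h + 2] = 18*h + 2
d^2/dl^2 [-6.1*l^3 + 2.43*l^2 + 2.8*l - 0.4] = 4.86 - 36.6*l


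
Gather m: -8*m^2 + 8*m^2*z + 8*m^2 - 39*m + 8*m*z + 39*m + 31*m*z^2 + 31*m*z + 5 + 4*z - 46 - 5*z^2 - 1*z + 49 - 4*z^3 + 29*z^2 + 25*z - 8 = 8*m^2*z + m*(31*z^2 + 39*z) - 4*z^3 + 24*z^2 + 28*z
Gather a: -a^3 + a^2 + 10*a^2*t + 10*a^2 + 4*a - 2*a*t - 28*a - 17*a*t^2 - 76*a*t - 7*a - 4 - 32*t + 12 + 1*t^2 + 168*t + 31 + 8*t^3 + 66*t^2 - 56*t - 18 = -a^3 + a^2*(10*t + 11) + a*(-17*t^2 - 78*t - 31) + 8*t^3 + 67*t^2 + 80*t + 21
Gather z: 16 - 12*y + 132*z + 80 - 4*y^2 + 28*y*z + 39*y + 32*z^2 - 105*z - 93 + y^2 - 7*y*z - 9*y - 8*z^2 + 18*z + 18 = -3*y^2 + 18*y + 24*z^2 + z*(21*y + 45) + 21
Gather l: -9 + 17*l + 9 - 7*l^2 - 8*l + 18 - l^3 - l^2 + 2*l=-l^3 - 8*l^2 + 11*l + 18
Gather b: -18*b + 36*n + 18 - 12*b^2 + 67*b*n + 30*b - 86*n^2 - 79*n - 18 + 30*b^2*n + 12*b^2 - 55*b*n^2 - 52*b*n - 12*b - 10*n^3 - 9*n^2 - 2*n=30*b^2*n + b*(-55*n^2 + 15*n) - 10*n^3 - 95*n^2 - 45*n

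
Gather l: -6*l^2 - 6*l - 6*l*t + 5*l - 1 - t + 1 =-6*l^2 + l*(-6*t - 1) - t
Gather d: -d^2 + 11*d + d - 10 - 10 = -d^2 + 12*d - 20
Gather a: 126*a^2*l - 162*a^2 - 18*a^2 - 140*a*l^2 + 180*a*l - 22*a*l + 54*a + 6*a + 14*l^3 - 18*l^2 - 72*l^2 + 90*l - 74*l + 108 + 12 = a^2*(126*l - 180) + a*(-140*l^2 + 158*l + 60) + 14*l^3 - 90*l^2 + 16*l + 120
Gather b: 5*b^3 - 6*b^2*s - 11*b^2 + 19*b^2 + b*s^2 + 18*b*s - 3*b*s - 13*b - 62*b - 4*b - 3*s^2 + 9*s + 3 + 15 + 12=5*b^3 + b^2*(8 - 6*s) + b*(s^2 + 15*s - 79) - 3*s^2 + 9*s + 30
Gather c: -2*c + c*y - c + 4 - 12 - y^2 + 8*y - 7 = c*(y - 3) - y^2 + 8*y - 15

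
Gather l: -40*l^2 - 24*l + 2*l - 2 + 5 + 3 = -40*l^2 - 22*l + 6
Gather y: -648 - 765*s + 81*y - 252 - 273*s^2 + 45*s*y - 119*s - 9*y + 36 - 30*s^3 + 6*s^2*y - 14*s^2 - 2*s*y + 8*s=-30*s^3 - 287*s^2 - 876*s + y*(6*s^2 + 43*s + 72) - 864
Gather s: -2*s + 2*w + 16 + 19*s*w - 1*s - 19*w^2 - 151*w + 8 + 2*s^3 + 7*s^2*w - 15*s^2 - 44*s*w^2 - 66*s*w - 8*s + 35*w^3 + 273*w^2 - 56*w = 2*s^3 + s^2*(7*w - 15) + s*(-44*w^2 - 47*w - 11) + 35*w^3 + 254*w^2 - 205*w + 24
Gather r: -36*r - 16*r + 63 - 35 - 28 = -52*r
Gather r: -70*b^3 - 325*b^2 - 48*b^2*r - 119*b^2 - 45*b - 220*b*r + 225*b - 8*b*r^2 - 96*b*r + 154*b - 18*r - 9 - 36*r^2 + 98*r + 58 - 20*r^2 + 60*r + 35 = -70*b^3 - 444*b^2 + 334*b + r^2*(-8*b - 56) + r*(-48*b^2 - 316*b + 140) + 84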